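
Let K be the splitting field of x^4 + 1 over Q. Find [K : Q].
The degree of the splitting field over Q equals the order of the Galois group, so first determine the group. The polynomial is an irreducible quartic over Q and its discriminant is 256 = 16^2, a perfect square, so the Galois group is contained in A_4. The resolvent cubic y^3 - 4*y splits completely over Q, which gives the Klein four-group V_4. The Galois group V_4 (4T2) has order 4, so the splitting field has degree 4 over Q.

4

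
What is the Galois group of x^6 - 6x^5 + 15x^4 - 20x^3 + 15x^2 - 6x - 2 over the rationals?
The polynomial f is an irreducible sextic over Q, so G = Gal(f/Q) is one of the 16 transitive subgroups 6T1, ..., 6T16 of S_6. The discriminant of f is 11337408, which is not a perfect square, so G is not contained in A_6. The transitive groups of degree 6 not contained in A_6 are: C_6 (6T1, order 6), S_3 (6T2, order 6), D_6 (6T3, order 12), C_3 x S_3 (6T5, order 18), A_4 x C_2 (6T6, order 24), S_4 (6T8, order 24), S_3 x S_3 (6T9, order 36), S_4 x C_2 (6T11, order 48), (S_3 x S_3) : C_2 (6T13, order 72), PGL(2,5) (6T14, order 120), S_6 (6T16, order 720). By Dedekind's theorem, for a prime p not dividing disc(f) the degrees of the irreducible factors of f mod p form the cycle type of an element of G. Factoring f modulo the 79 such primes p <= 419 (skipping 2, 3, which divide the discriminant), each new pattern first appears at: mod 5: f = (x^2 + 2)(x^2 + x + 1)(x^2 + 3x + 4), pattern 2+2+2; mod 7: f = (x^6 + x^5 + x^4 + x^3 + x^2 + x + 5), pattern 6; mod 11: f = (x + 2)(x + 7)(x^2 + x + 7)(x^2 + 6x + 2), pattern 2+2+1+1; mod 13: f = (x^3 + 10x^2 + 3x + 3)(x^3 + 10x^2 + 3x + 8), pattern 3+3; mod 61: f = (x + 1)(x + 25)(x + 27)(x + 32)(x + 34)(x + 58), pattern 1+1+1+1+1+1. No other pattern occurs in this range, so the set of observed cycle types is {2+2+2, 6, 2+2+1+1, 3+3, 1+1+1+1+1+1}. The candidates containing elements of all these cycle types are D_6 (6T3) of order 12, A_4 x C_2 (6T6) of order 24, S_3 x S_3 (6T9) of order 36, S_4 x C_2 (6T11) of order 48, (S_3 x S_3) : C_2 (6T13) of order 72, PGL(2,5) (6T14) of order 120, S_6 (6T16) of order 720; the others are excluded. The observed types are precisely the cycle types that occur in D_6 (6T3). Each of the other remaining candidates has further cycle types, and by the Chebotarev density theorem the matching factorization patterns would occur for a proportion of primes equal to their share of the group: A_4 x C_2 (6T6) additionally contains elements of type 2+1+1+1+1 (3 of its 24 elements, about 12% of primes); S_3 x S_3 (6T9) additionally contains elements of type 3+1+1+1 (4 of its 36 elements, about 11% of primes); S_4 x C_2 (6T11) additionally contains elements of type 4+2, 4+1+1, 2+1+1+1+1 (15 of its 48 elements, about 31% of primes); (S_3 x S_3) : C_2 (6T13) additionally contains elements of type 4+2, 3+2+1, 3+1+1+1, 2+1+1+1+1 (40 of its 72 elements, about 56% of primes); PGL(2,5) (6T14) additionally contains elements of type 5+1, 4+1+1 (54 of its 120 elements, about 45% of primes); S_6 (6T16) additionally contains elements of type 5+1, 4+2, 4+1+1, 3+2+1, 3+1+1+1, 2+1+1+1+1 (499 of its 720 elements, about 69% of primes). None of the 79 primes tested shows any such pattern (for each of these groups the chance of that is below 10^-4), which rules them out. Hence G = D_6 (6T3), of order 12.

6T3: D_6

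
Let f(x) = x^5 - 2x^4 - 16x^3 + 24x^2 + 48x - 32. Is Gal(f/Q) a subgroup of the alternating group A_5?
Yes

The polynomial is irreducible of degree 5 over Q. Its discriminant is 15352201216 = 123904^2, a perfect square. A Galois group lies in the alternating group exactly when the discriminant is a square in Q, so the Galois group (C_5) is contained in A_5.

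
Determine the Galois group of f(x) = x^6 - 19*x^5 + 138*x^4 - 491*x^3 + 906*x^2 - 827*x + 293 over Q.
S_3

The polynomial f is an irreducible sextic over Q, so G = Gal(f/Q) is one of the 16 transitive subgroups 6T1, ..., 6T16 of S_6. The discriminant of f is 324179200, which is not a perfect square, so G is not contained in A_6. The transitive groups of degree 6 not contained in A_6 are: C_6 (6T1, order 6), S_3 (6T2, order 6), D_6 (6T3, order 12), C_3 x S_3 (6T5, order 18), A_4 x C_2 (6T6, order 24), S_4 (6T8, order 24), S_3 x S_3 (6T9, order 36), S_4 x C_2 (6T11, order 48), (S_3 x S_3) : C_2 (6T13, order 72), PGL(2,5) (6T14, order 120), S_6 (6T16, order 720). By Dedekind's theorem, for a prime p not dividing disc(f) the degrees of the irreducible factors of f mod p form the cycle type of an element of G. Factoring f modulo the 23 such primes p <= 101 (skipping 2, 5, 37, which divide the discriminant), each new pattern first appears at: mod 3: f = (x^3 + 2x + 2)(x^3 + 2x^2 + x + 1), pattern 3+3; mod 13: f = (x^2 + 8)(x^2 + 11)(x^2 + 7x + 2), pattern 2+2+2; mod 67: f = (x + 10)(x + 37)(x + 40)(x + 43)(x + 57)(x + 62), pattern 1+1+1+1+1+1. No other pattern occurs in this range, so the set of observed cycle types is {3+3, 2+2+2, 1+1+1+1+1+1}. The candidates containing elements of all these cycle types are C_6 (6T1) of order 6, S_3 (6T2) of order 6, D_6 (6T3) of order 12, C_3 x S_3 (6T5) of order 18, A_4 x C_2 (6T6) of order 24, S_4 (6T8) of order 24, S_3 x S_3 (6T9) of order 36, S_4 x C_2 (6T11) of order 48, (S_3 x S_3) : C_2 (6T13) of order 72, PGL(2,5) (6T14) of order 120, S_6 (6T16) of order 720; the others are excluded. The observed types are precisely the cycle types that occur in S_3 (6T2). Each of the other remaining candidates has further cycle types, and by the Chebotarev density theorem the matching factorization patterns would occur for a proportion of primes equal to their share of the group: C_6 (6T1) additionally contains elements of type 6 (2 of its 6 elements, about 33% of primes); D_6 (6T3) additionally contains elements of type 6, 2+2+1+1 (5 of its 12 elements, about 42% of primes); C_3 x S_3 (6T5) additionally contains elements of type 6, 3+1+1+1 (10 of its 18 elements, about 56% of primes); A_4 x C_2 (6T6) additionally contains elements of type 6, 2+2+1+1, 2+1+1+1+1 (14 of its 24 elements, about 58% of primes); S_4 (6T8) additionally contains elements of type 4+1+1, 2+2+1+1 (9 of its 24 elements, about 38% of primes); S_3 x S_3 (6T9) additionally contains elements of type 6, 3+1+1+1, 2+2+1+1 (25 of its 36 elements, about 69% of primes); S_4 x C_2 (6T11) additionally contains elements of type 6, 4+2, 4+1+1, 2+2+1+1, 2+1+1+1+1 (32 of its 48 elements, about 67% of primes); (S_3 x S_3) : C_2 (6T13) additionally contains elements of type 6, 4+2, 3+2+1, 3+1+1+1, 2+2+1+1, 2+1+1+1+1 (61 of its 72 elements, about 85% of primes); PGL(2,5) (6T14) additionally contains elements of type 6, 5+1, 4+1+1, 2+2+1+1 (89 of its 120 elements, about 74% of primes); S_6 (6T16) additionally contains elements of type 6, 5+1, 4+2, 4+1+1, 3+2+1, 3+1+1+1, 2+2+1+1, 2+1+1+1+1 (664 of its 720 elements, about 92% of primes). None of the 23 primes tested shows any such pattern (for each of these groups the chance of that is below 10^-4), which rules them out. Hence G = S_3 (6T2), of order 6.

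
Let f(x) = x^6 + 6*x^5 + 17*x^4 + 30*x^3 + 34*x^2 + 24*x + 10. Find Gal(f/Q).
The polynomial f is an irreducible sextic over Q, so G = Gal(f/Q) is one of the 16 transitive subgroups 6T1, ..., 6T16 of S_6. The discriminant of f is -187648, which is not a perfect square, so G is not contained in A_6. The transitive groups of degree 6 not contained in A_6 are: C_6 (6T1, order 6), S_3 (6T2, order 6), D_6 (6T3, order 12), C_3 x S_3 (6T5, order 18), A_4 x C_2 (6T6, order 24), S_4 (6T8, order 24), S_3 x S_3 (6T9, order 36), S_4 x C_2 (6T11, order 48), (S_3 x S_3) : C_2 (6T13, order 72), PGL(2,5) (6T14, order 120), S_6 (6T16, order 720). By Dedekind's theorem, for a prime p not dividing disc(f) the degrees of the irreducible factors of f mod p form the cycle type of an element of G. Factoring f modulo the 29 such primes p <= 113 (skipping 2, which divides the discriminant), each new pattern first appears at: mod 3: f = (x^6 + 2x^4 + x^2 + 1), pattern 6; mod 5: f = (x)(x^2 + 3x + 4)(x^3 + 3x^2 + 4x + 1), pattern 3+2+1; mod 7: f = (x^2 + x + 6)(x^4 + 5x^3 + 6x^2 + x + 4), pattern 4+2; mod 17: f = (x^3 + 3x^2 + 4x + 7)(x^3 + 3x^2 + 4x + 16), pattern 3+3; mod 19: f = (x^2 + 12x + 18)(x^2 + 14x + 18)(x^2 + 18x + 10), pattern 2+2+2; mod 37: f = (x + 22)(x + 35)(x^2 + 5x + 14)(x^2 + 18x + 15), pattern 2+2+1+1; mod 41: f = (x + 3)(x + 18)(x + 23)(x^3 + 3x^2 + 4x + 35), pattern 3+1+1+1; mod 113: f = (x + 12)(x + 22)(x + 24)(x + 80)(x^2 + 94x + 83), pattern 2+1+1+1+1. No other pattern occurs in this range, so the set of observed cycle types is {6, 3+2+1, 4+2, 3+3, 2+2+2, 2+2+1+1, 3+1+1+1, 2+1+1+1+1}. The candidates containing elements of all these cycle types are (S_3 x S_3) : C_2 (6T13) of order 72, S_6 (6T16) of order 720; the others are excluded. The observed types are precisely the cycle types that occur in (S_3 x S_3) : C_2 (6T13) (apart from the identity). Each of the other remaining candidates has further cycle types, and by the Chebotarev density theorem the matching factorization patterns would occur for a proportion of primes equal to their share of the group: S_6 (6T16) additionally contains elements of type 5+1, 4+1+1 (234 of its 720 elements, about 32% of primes). None of the 29 primes tested shows any such pattern (for each of these groups the chance of that is below 10^-4), which rules them out. Hence G = (S_3 x S_3) : C_2 (6T13), of order 72.

(S_3 x S_3) : C_2, the group 6T13 of order 72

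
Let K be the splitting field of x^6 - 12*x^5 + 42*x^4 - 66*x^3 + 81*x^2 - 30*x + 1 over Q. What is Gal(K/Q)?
The polynomial f is an irreducible sextic over Q, so G = Gal(f/Q) is one of the 16 transitive subgroups 6T1, ..., 6T16 of S_6. The discriminant of f is -30366624190464, which is not a perfect square, so G is not contained in A_6. The transitive groups of degree 6 not contained in A_6 are: C_6 (6T1, order 6), S_3 (6T2, order 6), D_6 (6T3, order 12), C_3 x S_3 (6T5, order 18), A_4 x C_2 (6T6, order 24), S_4 (6T8, order 24), S_3 x S_3 (6T9, order 36), S_4 x C_2 (6T11, order 48), (S_3 x S_3) : C_2 (6T13, order 72), PGL(2,5) (6T14, order 120), S_6 (6T16, order 720). By Dedekind's theorem, for a prime p not dividing disc(f) the degrees of the irreducible factors of f mod p form the cycle type of an element of G. Factoring f modulo the 33 such primes p <= 149 (skipping 2, 3, which divide the discriminant), each new pattern first appears at: mod 5: f = (x^3 + x^2 + x + 4)(x^3 + 2x^2 + 4x + 4), pattern 3+3; mod 7: f = (x^6 + 2x^5 + 4x^3 + 4x^2 + 5x + 1), pattern 6; mod 17: f = (x + 8)(x + 16)(x^2 + 5x + 16)(x^2 + 10x + 15), pattern 2+2+1+1; mod 19: f = (x + 2)(x + 8)(x + 12)(x + 13)(x^2 + 10x + 11), pattern 2+1+1+1+1; mod 71: f = (x^2 + 7x + 48)(x^2 + 17x + 57)(x^2 + 35x + 43), pattern 2+2+2. No other pattern occurs in this range, so the set of observed cycle types is {3+3, 6, 2+2+1+1, 2+1+1+1+1, 2+2+2}. The candidates containing elements of all these cycle types are A_4 x C_2 (6T6) of order 24, S_4 x C_2 (6T11) of order 48, (S_3 x S_3) : C_2 (6T13) of order 72, S_6 (6T16) of order 720; the others are excluded. The observed types are precisely the cycle types that occur in A_4 x C_2 (6T6) (apart from the identity). Each of the other remaining candidates has further cycle types, and by the Chebotarev density theorem the matching factorization patterns would occur for a proportion of primes equal to their share of the group: S_4 x C_2 (6T11) additionally contains elements of type 4+2, 4+1+1 (12 of its 48 elements, about 25% of primes); (S_3 x S_3) : C_2 (6T13) additionally contains elements of type 4+2, 3+2+1, 3+1+1+1 (34 of its 72 elements, about 47% of primes); S_6 (6T16) additionally contains elements of type 5+1, 4+2, 4+1+1, 3+2+1, 3+1+1+1 (484 of its 720 elements, about 67% of primes). None of the 33 primes tested shows any such pattern (for each of these groups the chance of that is below 10^-4), which rules them out. Hence G = A_4 x C_2 (6T6), of order 24.

A_4 x C_2 (also written A4xC2)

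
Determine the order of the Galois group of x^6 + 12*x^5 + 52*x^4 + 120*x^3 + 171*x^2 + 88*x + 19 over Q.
The degree of the splitting field over Q equals the order of the Galois group, so first determine the group. The polynomial f is an irreducible sextic over Q, so G = Gal(f/Q) is one of the 16 transitive subgroups 6T1, ..., 6T16 of S_6. The discriminant of f is 51513463034944 = 7177288^2, a perfect square, so G is contained in A_6. The transitive groups of degree 6 contained in A_6 are: A_4 (6T4, order 12), S_4 (6T7, order 24), (C_3 x C_3) : C_4 (6T10, order 36), PSL(2,5) (6T12, order 60), A_6 (6T15, order 360). By Dedekind's theorem, for a prime p not dividing disc(f) the degrees of the irreducible factors of f mod p form the cycle type of an element of G. Factoring f modulo the 79 such primes p <= 421 (skipping 2, 19, 23, which divide the discriminant), each new pattern first appears at: mod 3: f = (x^3 + x^2 + 2)(x^3 + 2x^2 + 2x + 2), pattern 3+3; mod 5: f = (x^2 + 2x + 4)(x^4 + 3x^2 + 4x + 1), pattern 4+2; mod 43: f = (x + 7)(x + 37)(x^2 + 21x + 9)(x^2 + 33x + 26), pattern 2+2+1+1; mod 223: f = (x + 50)(x + 52)(x + 84)(x + 90)(x + 199)(x + 206), pattern 1+1+1+1+1+1. No other pattern occurs in this range, so the set of observed cycle types is {3+3, 4+2, 2+2+1+1, 1+1+1+1+1+1}. The candidates containing elements of all these cycle types are S_4 (6T7) of order 24, (C_3 x C_3) : C_4 (6T10) of order 36, A_6 (6T15) of order 360; the others are excluded. The observed types are precisely the cycle types that occur in S_4 (6T7). Each of the other remaining candidates has further cycle types, and by the Chebotarev density theorem the matching factorization patterns would occur for a proportion of primes equal to their share of the group: (C_3 x C_3) : C_4 (6T10) additionally contains elements of type 3+1+1+1 (4 of its 36 elements, about 11% of primes); A_6 (6T15) additionally contains elements of type 5+1, 3+1+1+1 (184 of its 360 elements, about 51% of primes). None of the 79 primes tested shows any such pattern (for each of these groups the chance of that is below 10^-4), which rules them out. Hence G = S_4 (6T7), of order 24. The Galois group S_4 (6T7) has order 24, so the splitting field has degree 24 over Q.

24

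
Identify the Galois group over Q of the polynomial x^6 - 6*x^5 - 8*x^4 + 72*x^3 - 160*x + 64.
S_3, S_3 acting on 6 points

The polynomial f is an irreducible sextic over Q, so G = Gal(f/Q) is one of the 16 transitive subgroups 6T1, ..., 6T16 of S_6. The discriminant of f is 870211913777152, which is not a perfect square, so G is not contained in A_6. The transitive groups of degree 6 not contained in A_6 are: C_6 (6T1, order 6), S_3 (6T2, order 6), D_6 (6T3, order 12), C_3 x S_3 (6T5, order 18), A_4 x C_2 (6T6, order 24), S_4 (6T8, order 24), S_3 x S_3 (6T9, order 36), S_4 x C_2 (6T11, order 48), (S_3 x S_3) : C_2 (6T13, order 72), PGL(2,5) (6T14, order 120), S_6 (6T16, order 720). By Dedekind's theorem, for a prime p not dividing disc(f) the degrees of the irreducible factors of f mod p form the cycle type of an element of G. Factoring f modulo the 23 such primes p <= 97 (skipping 2, 37, which divide the discriminant), each new pattern first appears at: mod 3: f = (x^3 + x^2 + 2x + 1)(x^3 + 2x^2 + 1), pattern 3+3; mod 5: f = (x^2 + 3)(x^2 + x + 2)(x^2 + 3x + 4), pattern 2+2+2; mod 67: f = (x + 4)(x + 5)(x + 29)(x + 36)(x + 60)(x + 61), pattern 1+1+1+1+1+1. No other pattern occurs in this range, so the set of observed cycle types is {3+3, 2+2+2, 1+1+1+1+1+1}. The candidates containing elements of all these cycle types are C_6 (6T1) of order 6, S_3 (6T2) of order 6, D_6 (6T3) of order 12, C_3 x S_3 (6T5) of order 18, A_4 x C_2 (6T6) of order 24, S_4 (6T8) of order 24, S_3 x S_3 (6T9) of order 36, S_4 x C_2 (6T11) of order 48, (S_3 x S_3) : C_2 (6T13) of order 72, PGL(2,5) (6T14) of order 120, S_6 (6T16) of order 720; the others are excluded. The observed types are precisely the cycle types that occur in S_3 (6T2). Each of the other remaining candidates has further cycle types, and by the Chebotarev density theorem the matching factorization patterns would occur for a proportion of primes equal to their share of the group: C_6 (6T1) additionally contains elements of type 6 (2 of its 6 elements, about 33% of primes); D_6 (6T3) additionally contains elements of type 6, 2+2+1+1 (5 of its 12 elements, about 42% of primes); C_3 x S_3 (6T5) additionally contains elements of type 6, 3+1+1+1 (10 of its 18 elements, about 56% of primes); A_4 x C_2 (6T6) additionally contains elements of type 6, 2+2+1+1, 2+1+1+1+1 (14 of its 24 elements, about 58% of primes); S_4 (6T8) additionally contains elements of type 4+1+1, 2+2+1+1 (9 of its 24 elements, about 38% of primes); S_3 x S_3 (6T9) additionally contains elements of type 6, 3+1+1+1, 2+2+1+1 (25 of its 36 elements, about 69% of primes); S_4 x C_2 (6T11) additionally contains elements of type 6, 4+2, 4+1+1, 2+2+1+1, 2+1+1+1+1 (32 of its 48 elements, about 67% of primes); (S_3 x S_3) : C_2 (6T13) additionally contains elements of type 6, 4+2, 3+2+1, 3+1+1+1, 2+2+1+1, 2+1+1+1+1 (61 of its 72 elements, about 85% of primes); PGL(2,5) (6T14) additionally contains elements of type 6, 5+1, 4+1+1, 2+2+1+1 (89 of its 120 elements, about 74% of primes); S_6 (6T16) additionally contains elements of type 6, 5+1, 4+2, 4+1+1, 3+2+1, 3+1+1+1, 2+2+1+1, 2+1+1+1+1 (664 of its 720 elements, about 92% of primes). None of the 23 primes tested shows any such pattern (for each of these groups the chance of that is below 10^-4), which rules them out. Hence G = S_3 (6T2), of order 6.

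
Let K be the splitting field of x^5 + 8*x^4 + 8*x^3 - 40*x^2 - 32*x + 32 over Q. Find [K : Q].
5

The degree of the splitting field over Q equals the order of the Galois group, so first determine the group. The polynomial f is an irreducible quintic over Q, so G = Gal(f/Q) is a transitive subgroup of S_5: one of C_5 (5T1, order 5), D_5 (5T2, order 10), F_20 (5T3, order 20), A_5 (5T4, order 60) or S_5 (5T5, order 120). The discriminant of f is 15352201216 = 123904^2, a perfect square, so G is contained in A_5. The transitive groups of degree 5 contained in A_5 are: C_5 (5T1, order 5), D_5 (5T2, order 10), A_5 (5T4, order 60). By Dedekind's theorem, for a prime p not dividing disc(f) the degrees of the irreducible factors of f mod p form the cycle type of an element of G. Factoring f modulo the 14 such primes p <= 53 (skipping 2, 11, which divide the discriminant), each new pattern first appears at: mod 3: f = (x^5 + 2x^4 + 2x^3 + 2x^2 + x + 2), pattern 5; mod 23: f = (x + 1)(x + 7)(x + 10)(x + 14)(x + 22), pattern 1+1+1+1+1. No other pattern occurs in this range, so the set of observed cycle types is {5, 1+1+1+1+1}. The candidates containing elements of all these cycle types are C_5 (5T1) of order 5, D_5 (5T2) of order 10, A_5 (5T4) of order 60; the others are excluded. The observed types are precisely the cycle types that occur in C_5 (5T1). Each of the other remaining candidates has further cycle types, and by the Chebotarev density theorem the matching factorization patterns would occur for a proportion of primes equal to their share of the group: D_5 (5T2) additionally contains elements of type 2+2+1 (5 of its 10 elements, about 50% of primes); A_5 (5T4) additionally contains elements of type 3+1+1, 2+2+1 (35 of its 60 elements, about 58% of primes). None of the 14 primes tested shows any such pattern (for each of these groups the chance of that is below 10^-4), which rules them out. Hence G = C_5 (5T1), of order 5. The Galois group C_5 (5T1) has order 5, so the splitting field has degree 5 over Q.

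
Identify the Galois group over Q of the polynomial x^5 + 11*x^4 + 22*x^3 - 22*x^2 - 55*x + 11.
C_5, the cyclic group of order 5

The polynomial f is an irreducible quintic over Q, so G = Gal(f/Q) is a transitive subgroup of S_5: one of C_5 (5T1, order 5), D_5 (5T2, order 10), F_20 (5T3, order 20), A_5 (5T4, order 60) or S_5 (5T5, order 120). The discriminant of f is 15352201216 = 123904^2, a perfect square, so G is contained in A_5. The transitive groups of degree 5 contained in A_5 are: C_5 (5T1, order 5), D_5 (5T2, order 10), A_5 (5T4, order 60). By Dedekind's theorem, for a prime p not dividing disc(f) the degrees of the irreducible factors of f mod p form the cycle type of an element of G. Factoring f modulo the 14 such primes p <= 53 (skipping 2, 11, which divide the discriminant), each new pattern first appears at: mod 3: f = (x^5 + 2x^4 + x^3 + 2x^2 + 2x + 2), pattern 5; mod 23: f = (x + 5)(x + 10)(x + 12)(x + 14)(x + 16), pattern 1+1+1+1+1. No other pattern occurs in this range, so the set of observed cycle types is {5, 1+1+1+1+1}. The candidates containing elements of all these cycle types are C_5 (5T1) of order 5, D_5 (5T2) of order 10, A_5 (5T4) of order 60; the others are excluded. The observed types are precisely the cycle types that occur in C_5 (5T1). Each of the other remaining candidates has further cycle types, and by the Chebotarev density theorem the matching factorization patterns would occur for a proportion of primes equal to their share of the group: D_5 (5T2) additionally contains elements of type 2+2+1 (5 of its 10 elements, about 50% of primes); A_5 (5T4) additionally contains elements of type 3+1+1, 2+2+1 (35 of its 60 elements, about 58% of primes). None of the 14 primes tested shows any such pattern (for each of these groups the chance of that is below 10^-4), which rules them out. Hence G = C_5 (5T1), of order 5.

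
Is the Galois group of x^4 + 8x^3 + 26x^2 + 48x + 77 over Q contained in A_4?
The polynomial is irreducible of degree 4 over Q. Its discriminant is 12845056 = 3584^2, a perfect square. A Galois group lies in the alternating group exactly when the discriminant is a square in Q, so the Galois group (A_4) is contained in A_4.

Yes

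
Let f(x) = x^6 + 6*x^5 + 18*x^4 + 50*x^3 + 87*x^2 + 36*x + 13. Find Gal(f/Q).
The polynomial f is an irreducible sextic over Q, so G = Gal(f/Q) is one of the 16 transitive subgroups 6T1, ..., 6T16 of S_6. The discriminant of f is -28010528989632, which is not a perfect square, so G is not contained in A_6. The transitive groups of degree 6 not contained in A_6 are: C_6 (6T1, order 6), S_3 (6T2, order 6), D_6 (6T3, order 12), C_3 x S_3 (6T5, order 18), A_4 x C_2 (6T6, order 24), S_4 (6T8, order 24), S_3 x S_3 (6T9, order 36), S_4 x C_2 (6T11, order 48), (S_3 x S_3) : C_2 (6T13, order 72), PGL(2,5) (6T14, order 120), S_6 (6T16, order 720). By Dedekind's theorem, for a prime p not dividing disc(f) the degrees of the irreducible factors of f mod p form the cycle type of an element of G. Factoring f modulo the 21 such primes p <= 89 (skipping 2, 3, 7, which divide the discriminant), each new pattern first appears at: mod 5: f = (x^6 + x^5 + 3x^4 + 2x^2 + x + 3), pattern 6; mod 11: f = (x + 5)(x^5 + x^4 + 2x^3 + 7x^2 + 8x + 7), pattern 5+1; mod 13: f = (x)(x + 6)(x^4 + 5x^2 + 7x + 6), pattern 4+1+1; mod 23: f = (x + 4)(x + 17)(x^2 + x + 9)(x^2 + 7x + 19), pattern 2+2+1+1; mod 43: f = (x^3 + 3x^2 + 3x + 32)(x^3 + 3x^2 + 6x + 34), pattern 3+3; mod 61: f = (x^2 + 30x + 35)(x^2 + 48x + 6)(x^2 + 50x + 5), pattern 2+2+2. No other pattern occurs in this range, so the set of observed cycle types is {6, 5+1, 4+1+1, 2+2+1+1, 3+3, 2+2+2}. The candidates containing elements of all these cycle types are PGL(2,5) (6T14) of order 120, S_6 (6T16) of order 720; the others are excluded. The observed types are precisely the cycle types that occur in PGL(2,5) (6T14) (apart from the identity). Each of the other remaining candidates has further cycle types, and by the Chebotarev density theorem the matching factorization patterns would occur for a proportion of primes equal to their share of the group: S_6 (6T16) additionally contains elements of type 4+2, 3+2+1, 3+1+1+1, 2+1+1+1+1 (265 of its 720 elements, about 37% of primes). None of the 21 primes tested shows any such pattern (for each of these groups the chance of that is below 10^-4), which rules them out. Hence G = PGL(2,5) (6T14), of order 120.

PGL(2,5) (also written S5(6))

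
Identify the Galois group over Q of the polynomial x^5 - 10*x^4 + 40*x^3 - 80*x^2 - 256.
D_5 (order 10)

The polynomial f is an irreducible quintic over Q, so G = Gal(f/Q) is a transitive subgroup of S_5: one of C_5 (5T1, order 5), D_5 (5T2, order 10), F_20 (5T3, order 20), A_5 (5T4, order 60) or S_5 (5T5, order 120). The discriminant of f is 67108864000000 = 8192000^2, a perfect square, so G is contained in A_5. The transitive groups of degree 5 contained in A_5 are: C_5 (5T1, order 5), D_5 (5T2, order 10), A_5 (5T4, order 60). By Dedekind's theorem, for a prime p not dividing disc(f) the degrees of the irreducible factors of f mod p form the cycle type of an element of G. Factoring f modulo the 23 such primes p <= 97 (skipping 2, 5, which divide the discriminant), each new pattern first appears at: mod 3: f = (x + 1)(x^2 + 1)(x^2 + x + 2), pattern 2+2+1; mod 7: f = (x^5 + 4x^4 + 5x^3 + 4x^2 + 3), pattern 5. No other pattern occurs in this range, so the set of observed cycle types is {2+2+1, 5}. The candidates containing elements of all these cycle types are D_5 (5T2) of order 10, A_5 (5T4) of order 60; the others are excluded. The observed types are precisely the cycle types that occur in D_5 (5T2) (apart from the identity). Each of the other remaining candidates has further cycle types, and by the Chebotarev density theorem the matching factorization patterns would occur for a proportion of primes equal to their share of the group: A_5 (5T4) additionally contains elements of type 3+1+1 (20 of its 60 elements, about 33% of primes). None of the 23 primes tested shows any such pattern (for each of these groups the chance of that is below 10^-4), which rules them out. Hence G = D_5 (5T2), of order 10.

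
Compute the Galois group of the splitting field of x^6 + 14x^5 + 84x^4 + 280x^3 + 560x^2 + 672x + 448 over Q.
C_6 (also written C6)

The polynomial f is an irreducible sextic over Q, so G = Gal(f/Q) is one of the 16 transitive subgroups 6T1, ..., 6T16 of S_6. The discriminant of f is -18046378835968, which is not a perfect square, so G is not contained in A_6. The transitive groups of degree 6 not contained in A_6 are: C_6 (6T1, order 6), S_3 (6T2, order 6), D_6 (6T3, order 12), C_3 x S_3 (6T5, order 18), A_4 x C_2 (6T6, order 24), S_4 (6T8, order 24), S_3 x S_3 (6T9, order 36), S_4 x C_2 (6T11, order 48), (S_3 x S_3) : C_2 (6T13, order 72), PGL(2,5) (6T14, order 120), S_6 (6T16, order 720). By Dedekind's theorem, for a prime p not dividing disc(f) the degrees of the irreducible factors of f mod p form the cycle type of an element of G. Factoring f modulo the 37 such primes p <= 167 (skipping 2, 7, which divide the discriminant), each new pattern first appears at: mod 3: f = (x^6 + 2x^5 + x^3 + 2x^2 + 1), pattern 6; mod 11: f = (x^3 + 5x^2 + 2x + 6)(x^3 + 9x^2 + 4x + 5), pattern 3+3; mod 13: f = (x^2 + x + 2)(x^2 + 3x + 6)(x^2 + 10x + 7), pattern 2+2+2; mod 29: f = (x + 10)(x + 12)(x + 14)(x + 17)(x + 20)(x + 28), pattern 1+1+1+1+1+1. No other pattern occurs in this range, so the set of observed cycle types is {6, 3+3, 2+2+2, 1+1+1+1+1+1}. The candidates containing elements of all these cycle types are C_6 (6T1) of order 6, D_6 (6T3) of order 12, C_3 x S_3 (6T5) of order 18, A_4 x C_2 (6T6) of order 24, S_3 x S_3 (6T9) of order 36, S_4 x C_2 (6T11) of order 48, (S_3 x S_3) : C_2 (6T13) of order 72, PGL(2,5) (6T14) of order 120, S_6 (6T16) of order 720; the others are excluded. The observed types are precisely the cycle types that occur in C_6 (6T1). Each of the other remaining candidates has further cycle types, and by the Chebotarev density theorem the matching factorization patterns would occur for a proportion of primes equal to their share of the group: D_6 (6T3) additionally contains elements of type 2+2+1+1 (3 of its 12 elements, about 25% of primes); C_3 x S_3 (6T5) additionally contains elements of type 3+1+1+1 (4 of its 18 elements, about 22% of primes); A_4 x C_2 (6T6) additionally contains elements of type 2+2+1+1, 2+1+1+1+1 (6 of its 24 elements, about 25% of primes); S_3 x S_3 (6T9) additionally contains elements of type 3+1+1+1, 2+2+1+1 (13 of its 36 elements, about 36% of primes); S_4 x C_2 (6T11) additionally contains elements of type 4+2, 4+1+1, 2+2+1+1, 2+1+1+1+1 (24 of its 48 elements, about 50% of primes); (S_3 x S_3) : C_2 (6T13) additionally contains elements of type 4+2, 3+2+1, 3+1+1+1, 2+2+1+1, 2+1+1+1+1 (49 of its 72 elements, about 68% of primes); PGL(2,5) (6T14) additionally contains elements of type 5+1, 4+1+1, 2+2+1+1 (69 of its 120 elements, about 58% of primes); S_6 (6T16) additionally contains elements of type 5+1, 4+2, 4+1+1, 3+2+1, 3+1+1+1, 2+2+1+1, 2+1+1+1+1 (544 of its 720 elements, about 76% of primes). None of the 37 primes tested shows any such pattern (for each of these groups the chance of that is below 10^-4), which rules them out. Hence G = C_6 (6T1), of order 6.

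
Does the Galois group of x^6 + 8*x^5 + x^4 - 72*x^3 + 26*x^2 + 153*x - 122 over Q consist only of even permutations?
The polynomial is irreducible of degree 6 over Q. Its discriminant is 30991489 = 5567^2, a perfect square. A Galois group lies in the alternating group exactly when the discriminant is a square in Q, so the Galois group (PSL(2,5)) is contained in A_6.

Yes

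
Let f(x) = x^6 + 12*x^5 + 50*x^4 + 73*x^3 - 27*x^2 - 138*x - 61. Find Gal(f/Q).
The polynomial f is an irreducible sextic over Q, so G = Gal(f/Q) is one of the 16 transitive subgroups 6T1, ..., 6T16 of S_6. The discriminant of f is 30991489 = 5567^2, a perfect square, so G is contained in A_6. The transitive groups of degree 6 contained in A_6 are: A_4 (6T4, order 12), S_4 (6T7, order 24), (C_3 x C_3) : C_4 (6T10, order 36), PSL(2,5) (6T12, order 60), A_6 (6T15, order 360). By Dedekind's theorem, for a prime p not dividing disc(f) the degrees of the irreducible factors of f mod p form the cycle type of an element of G. Factoring f modulo the 21 such primes p <= 79 (skipping 19, which divides the discriminant), each new pattern first appears at: mod 2: f = (x + 1)(x^5 + x^4 + x^3 + x + 1), pattern 5+1; mod 7: f = (x^3 + x^2 + 3x + 5)(x^3 + 4x^2 + x + 6), pattern 3+3; mod 61: f = (x)(x + 39)(x^2 + 15x + 13)(x^2 + 19x + 12), pattern 2+2+1+1. No other pattern occurs in this range, so the set of observed cycle types is {5+1, 3+3, 2+2+1+1}. The candidates containing elements of all these cycle types are PSL(2,5) (6T12) of order 60, A_6 (6T15) of order 360; the others are excluded. The observed types are precisely the cycle types that occur in PSL(2,5) (6T12) (apart from the identity). Each of the other remaining candidates has further cycle types, and by the Chebotarev density theorem the matching factorization patterns would occur for a proportion of primes equal to their share of the group: A_6 (6T15) additionally contains elements of type 4+2, 3+1+1+1 (130 of its 360 elements, about 36% of primes). None of the 21 primes tested shows any such pattern (for each of these groups the chance of that is below 10^-4), which rules them out. Hence G = PSL(2,5) (6T12), of order 60.

PSL(2,5)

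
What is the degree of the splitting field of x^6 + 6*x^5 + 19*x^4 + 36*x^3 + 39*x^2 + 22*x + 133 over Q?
The degree of the splitting field over Q equals the order of the Galois group, so first determine the group. The polynomial f is an irreducible sextic over Q, so G = Gal(f/Q) is one of the 16 transitive subgroups 6T1, ..., 6T16 of S_6. The discriminant of f is -1849378557919232, which is not a perfect square, so G is not contained in A_6. The transitive groups of degree 6 not contained in A_6 are: C_6 (6T1, order 6), S_3 (6T2, order 6), D_6 (6T3, order 12), C_3 x S_3 (6T5, order 18), A_4 x C_2 (6T6, order 24), S_4 (6T8, order 24), S_3 x S_3 (6T9, order 36), S_4 x C_2 (6T11, order 48), (S_3 x S_3) : C_2 (6T13, order 72), PGL(2,5) (6T14, order 120), S_6 (6T16, order 720). By Dedekind's theorem, for a prime p not dividing disc(f) the degrees of the irreducible factors of f mod p form the cycle type of an element of G. Factoring f modulo the 29 such primes p <= 127 (skipping 2, 29, which divide the discriminant), each new pattern first appears at: mod 3: f = (x^3 + x^2 + 2)(x^3 + 2x^2 + 2x + 2), pattern 3+3; mod 5: f = (x^6 + x^5 + 4x^4 + x^3 + 4x^2 + 2x + 3), pattern 6; mod 7: f = (x)(x + 2)(x^4 + 4x^3 + 4x^2 + 4), pattern 4+1+1; mod 17: f = (x + 8)(x + 11)(x^2 + 6x + 14)(x^2 + 15x + 6), pattern 2+2+1+1; mod 23: f = (x^2 + 2x + 17)(x^2 + 5x + 14)(x^2 + 22x + 8), pattern 2+2+2; mod 67: f = (x^2 + 2x + 57)(x^4 + 4x^3 + 21x^2 + 34x + 47), pattern 4+2; mod 127: f = (x + 8)(x + 48)(x + 81)(x + 121)(x^2 + 2x + 104), pattern 2+1+1+1+1. No other pattern occurs in this range, so the set of observed cycle types is {3+3, 6, 4+1+1, 2+2+1+1, 2+2+2, 4+2, 2+1+1+1+1}. The candidates containing elements of all these cycle types are S_4 x C_2 (6T11) of order 48, S_6 (6T16) of order 720; the others are excluded. The observed types are precisely the cycle types that occur in S_4 x C_2 (6T11) (apart from the identity). Each of the other remaining candidates has further cycle types, and by the Chebotarev density theorem the matching factorization patterns would occur for a proportion of primes equal to their share of the group: S_6 (6T16) additionally contains elements of type 5+1, 3+2+1, 3+1+1+1 (304 of its 720 elements, about 42% of primes). None of the 29 primes tested shows any such pattern (for each of these groups the chance of that is below 10^-4), which rules them out. Hence G = S_4 x C_2 (6T11), of order 48. The Galois group S_4 x C_2 (6T11) has order 48, so the splitting field has degree 48 over Q.

48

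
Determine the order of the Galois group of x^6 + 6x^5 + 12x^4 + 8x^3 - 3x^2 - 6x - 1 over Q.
24

The degree of the splitting field over Q equals the order of the Galois group, so first determine the group. The polynomial f is an irreducible sextic over Q, so G = Gal(f/Q) is one of the 16 transitive subgroups 6T1, ..., 6T16 of S_6. The discriminant of f is -419904, which is not a perfect square, so G is not contained in A_6. The transitive groups of degree 6 not contained in A_6 are: C_6 (6T1, order 6), S_3 (6T2, order 6), D_6 (6T3, order 12), C_3 x S_3 (6T5, order 18), A_4 x C_2 (6T6, order 24), S_4 (6T8, order 24), S_3 x S_3 (6T9, order 36), S_4 x C_2 (6T11, order 48), (S_3 x S_3) : C_2 (6T13, order 72), PGL(2,5) (6T14, order 120), S_6 (6T16, order 720). By Dedekind's theorem, for a prime p not dividing disc(f) the degrees of the irreducible factors of f mod p form the cycle type of an element of G. Factoring f modulo the 33 such primes p <= 149 (skipping 2, 3, which divide the discriminant), each new pattern first appears at: mod 5: f = (x^3 + 2x^2 + 1)(x^3 + 4x^2 + 4x + 4), pattern 3+3; mod 7: f = (x^6 + 6x^5 + 5x^4 + x^3 + 4x^2 + x + 6), pattern 6; mod 17: f = (x + 3)(x + 16)(x^2 + 2x + 7)(x^2 + 2x + 13), pattern 2+2+1+1; mod 19: f = (x + 7)(x + 8)(x + 13)(x + 14)(x^2 + 2x + 7), pattern 2+1+1+1+1; mod 71: f = (x^2 + 2x + 41)(x^2 + 2x + 46)(x^2 + 2x + 55), pattern 2+2+2. No other pattern occurs in this range, so the set of observed cycle types is {3+3, 6, 2+2+1+1, 2+1+1+1+1, 2+2+2}. The candidates containing elements of all these cycle types are A_4 x C_2 (6T6) of order 24, S_4 x C_2 (6T11) of order 48, (S_3 x S_3) : C_2 (6T13) of order 72, S_6 (6T16) of order 720; the others are excluded. The observed types are precisely the cycle types that occur in A_4 x C_2 (6T6) (apart from the identity). Each of the other remaining candidates has further cycle types, and by the Chebotarev density theorem the matching factorization patterns would occur for a proportion of primes equal to their share of the group: S_4 x C_2 (6T11) additionally contains elements of type 4+2, 4+1+1 (12 of its 48 elements, about 25% of primes); (S_3 x S_3) : C_2 (6T13) additionally contains elements of type 4+2, 3+2+1, 3+1+1+1 (34 of its 72 elements, about 47% of primes); S_6 (6T16) additionally contains elements of type 5+1, 4+2, 4+1+1, 3+2+1, 3+1+1+1 (484 of its 720 elements, about 67% of primes). None of the 33 primes tested shows any such pattern (for each of these groups the chance of that is below 10^-4), which rules them out. Hence G = A_4 x C_2 (6T6), of order 24. The Galois group A_4 x C_2 (6T6) has order 24, so the splitting field has degree 24 over Q.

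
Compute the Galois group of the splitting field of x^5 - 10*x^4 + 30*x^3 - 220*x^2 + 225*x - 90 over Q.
The polynomial f is an irreducible quintic over Q, so G = Gal(f/Q) is a transitive subgroup of S_5: one of C_5 (5T1, order 5), D_5 (5T2, order 10), F_20 (5T3, order 20), A_5 (5T4, order 60) or S_5 (5T5, order 120). The discriminant of f is 681836544000000 = 26112000^2, a perfect square, so G is contained in A_5. The transitive groups of degree 5 contained in A_5 are: C_5 (5T1, order 5), D_5 (5T2, order 10), A_5 (5T4, order 60). By Dedekind's theorem, for a prime p not dividing disc(f) the degrees of the irreducible factors of f mod p form the cycle type of an element of G. Factoring f modulo the 23 such primes p <= 103 (skipping 2, 3, 5, 17, which divide the discriminant), each new pattern first appears at: mod 7: f = (x^5 + 4x^4 + 2x^3 + 4x^2 + x + 1), pattern 5; mod 29: f = (x + 15)(x^2 + 13x + 8)(x^2 + 20x + 21), pattern 2+2+1. No other pattern occurs in this range, so the set of observed cycle types is {5, 2+2+1}. The candidates containing elements of all these cycle types are D_5 (5T2) of order 10, A_5 (5T4) of order 60; the others are excluded. The observed types are precisely the cycle types that occur in D_5 (5T2) (apart from the identity). Each of the other remaining candidates has further cycle types, and by the Chebotarev density theorem the matching factorization patterns would occur for a proportion of primes equal to their share of the group: A_5 (5T4) additionally contains elements of type 3+1+1 (20 of its 60 elements, about 33% of primes). None of the 23 primes tested shows any such pattern (for each of these groups the chance of that is below 10^-4), which rules them out. Hence G = D_5 (5T2), of order 10.

5T2: D_5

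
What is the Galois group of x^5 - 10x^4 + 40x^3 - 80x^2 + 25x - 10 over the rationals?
5T4: A_5

The polynomial f is an irreducible quintic over Q, so G = Gal(f/Q) is a transitive subgroup of S_5: one of C_5 (5T1, order 5), D_5 (5T2, order 10), F_20 (5T3, order 20), A_5 (5T4, order 60) or S_5 (5T5, order 120). The discriminant of f is 58564000000 = 242000^2, a perfect square, so G is contained in A_5. The transitive groups of degree 5 contained in A_5 are: C_5 (5T1, order 5), D_5 (5T2, order 10), A_5 (5T4, order 60). By Dedekind's theorem, for a prime p not dividing disc(f) the degrees of the irreducible factors of f mod p form the cycle type of an element of G. Factoring f modulo the 3 such primes p <= 13 (skipping 2, 5, 11, which divide the discriminant), each new pattern first appears at: mod 3: f = (x^5 + 2x^4 + x^3 + x^2 + x + 2), pattern 5; mod 13: f = (x + 3)(x + 5)(x^3 + 8x^2 + 8), pattern 3+1+1. No other pattern occurs in this range, so the set of observed cycle types is {5, 3+1+1}. Among the candidates above, the only group containing elements of all these cycle types is A_5 (5T4) — each of C_5 (5T1), D_5 (5T2) lacks at least one of them. Hence G = A_5 (5T4), of order 60.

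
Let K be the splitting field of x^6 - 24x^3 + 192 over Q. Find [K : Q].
18

The degree of the splitting field over Q equals the order of the Galois group, so first determine the group. The polynomial f is an irreducible sextic over Q, so G = Gal(f/Q) is one of the 16 transitive subgroups 6T1, ..., 6T16 of S_6. The discriminant of f is -190210142896128, which is not a perfect square, so G is not contained in A_6. The transitive groups of degree 6 not contained in A_6 are: C_6 (6T1, order 6), S_3 (6T2, order 6), D_6 (6T3, order 12), C_3 x S_3 (6T5, order 18), A_4 x C_2 (6T6, order 24), S_4 (6T8, order 24), S_3 x S_3 (6T9, order 36), S_4 x C_2 (6T11, order 48), (S_3 x S_3) : C_2 (6T13, order 72), PGL(2,5) (6T14, order 120), S_6 (6T16, order 720). By Dedekind's theorem, for a prime p not dividing disc(f) the degrees of the irreducible factors of f mod p form the cycle type of an element of G. Factoring f modulo the 33 such primes p <= 149 (skipping 2, 3, which divide the discriminant), each new pattern first appears at: mod 5: f = (x^6 + x^3 + 2), pattern 6; mod 7: f = (x + 1)(x + 2)(x + 4)(x^3 + 3), pattern 3+1+1+1; mod 17: f = (x^2 + 2x + 11)(x^2 + 7x + 11)(x^2 + 8x + 11), pattern 2+2+2; mod 19: f = (x^3 + 4)(x^3 + 10), pattern 3+3; mod 73: f = (x + 26)(x + 42)(x + 44)(x + 58)(x + 60)(x + 62), pattern 1+1+1+1+1+1. No other pattern occurs in this range, so the set of observed cycle types is {6, 3+1+1+1, 2+2+2, 3+3, 1+1+1+1+1+1}. The candidates containing elements of all these cycle types are C_3 x S_3 (6T5) of order 18, S_3 x S_3 (6T9) of order 36, (S_3 x S_3) : C_2 (6T13) of order 72, S_6 (6T16) of order 720; the others are excluded. The observed types are precisely the cycle types that occur in C_3 x S_3 (6T5). Each of the other remaining candidates has further cycle types, and by the Chebotarev density theorem the matching factorization patterns would occur for a proportion of primes equal to their share of the group: S_3 x S_3 (6T9) additionally contains elements of type 2+2+1+1 (9 of its 36 elements, about 25% of primes); (S_3 x S_3) : C_2 (6T13) additionally contains elements of type 4+2, 3+2+1, 2+2+1+1, 2+1+1+1+1 (45 of its 72 elements, about 62% of primes); S_6 (6T16) additionally contains elements of type 5+1, 4+2, 4+1+1, 3+2+1, 2+2+1+1, 2+1+1+1+1 (504 of its 720 elements, about 70% of primes). None of the 33 primes tested shows any such pattern (for each of these groups the chance of that is below 10^-4), which rules them out. Hence G = C_3 x S_3 (6T5), of order 18. The Galois group C_3 x S_3 (6T5) has order 18, so the splitting field has degree 18 over Q.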